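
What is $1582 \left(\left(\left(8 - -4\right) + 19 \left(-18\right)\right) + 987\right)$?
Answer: $1039374$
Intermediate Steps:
$1582 \left(\left(\left(8 - -4\right) + 19 \left(-18\right)\right) + 987\right) = 1582 \left(\left(\left(8 + 4\right) - 342\right) + 987\right) = 1582 \left(\left(12 - 342\right) + 987\right) = 1582 \left(-330 + 987\right) = 1582 \cdot 657 = 1039374$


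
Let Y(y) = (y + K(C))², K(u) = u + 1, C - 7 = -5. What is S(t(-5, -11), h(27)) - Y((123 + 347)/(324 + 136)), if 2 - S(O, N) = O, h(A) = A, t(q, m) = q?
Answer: -19413/2116 ≈ -9.1744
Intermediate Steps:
C = 2 (C = 7 - 5 = 2)
K(u) = 1 + u
S(O, N) = 2 - O
Y(y) = (3 + y)² (Y(y) = (y + (1 + 2))² = (y + 3)² = (3 + y)²)
S(t(-5, -11), h(27)) - Y((123 + 347)/(324 + 136)) = (2 - 1*(-5)) - (3 + (123 + 347)/(324 + 136))² = (2 + 5) - (3 + 470/460)² = 7 - (3 + 470*(1/460))² = 7 - (3 + 47/46)² = 7 - (185/46)² = 7 - 1*34225/2116 = 7 - 34225/2116 = -19413/2116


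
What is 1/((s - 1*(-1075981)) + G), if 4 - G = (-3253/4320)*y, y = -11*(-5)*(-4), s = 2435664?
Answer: 216/758480401 ≈ 2.8478e-7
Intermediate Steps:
y = -220 (y = 55*(-4) = -220)
G = -34919/216 (G = 4 - (-3253/4320)*(-220) = 4 - (-3253*1/4320)*(-220) = 4 - (-3253)*(-220)/4320 = 4 - 1*35783/216 = 4 - 35783/216 = -34919/216 ≈ -161.66)
1/((s - 1*(-1075981)) + G) = 1/((2435664 - 1*(-1075981)) - 34919/216) = 1/((2435664 + 1075981) - 34919/216) = 1/(3511645 - 34919/216) = 1/(758480401/216) = 216/758480401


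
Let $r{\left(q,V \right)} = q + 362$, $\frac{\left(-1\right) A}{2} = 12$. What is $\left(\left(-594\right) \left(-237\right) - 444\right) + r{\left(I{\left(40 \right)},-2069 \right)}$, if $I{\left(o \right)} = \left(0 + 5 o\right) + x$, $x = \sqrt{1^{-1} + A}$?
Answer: $140896 + i \sqrt{23} \approx 1.409 \cdot 10^{5} + 4.7958 i$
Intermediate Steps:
$A = -24$ ($A = \left(-2\right) 12 = -24$)
$x = i \sqrt{23}$ ($x = \sqrt{1^{-1} - 24} = \sqrt{1 - 24} = \sqrt{-23} = i \sqrt{23} \approx 4.7958 i$)
$I{\left(o \right)} = 5 o + i \sqrt{23}$ ($I{\left(o \right)} = \left(0 + 5 o\right) + i \sqrt{23} = 5 o + i \sqrt{23}$)
$r{\left(q,V \right)} = 362 + q$
$\left(\left(-594\right) \left(-237\right) - 444\right) + r{\left(I{\left(40 \right)},-2069 \right)} = \left(\left(-594\right) \left(-237\right) - 444\right) + \left(362 + \left(5 \cdot 40 + i \sqrt{23}\right)\right) = \left(140778 - 444\right) + \left(362 + \left(200 + i \sqrt{23}\right)\right) = 140334 + \left(562 + i \sqrt{23}\right) = 140896 + i \sqrt{23}$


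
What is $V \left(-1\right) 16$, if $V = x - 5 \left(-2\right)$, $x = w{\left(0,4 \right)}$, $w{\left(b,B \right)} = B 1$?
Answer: $-224$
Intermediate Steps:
$w{\left(b,B \right)} = B$
$x = 4$
$V = 14$ ($V = 4 - 5 \left(-2\right) = 4 - -10 = 4 + 10 = 14$)
$V \left(-1\right) 16 = 14 \left(-1\right) 16 = \left(-14\right) 16 = -224$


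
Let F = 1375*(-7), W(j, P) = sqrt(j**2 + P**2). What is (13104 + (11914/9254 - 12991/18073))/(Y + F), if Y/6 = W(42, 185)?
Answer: -136981680836000/99202793741483 - 85391177664*sqrt(35989)/99202793741483 ≈ -1.5441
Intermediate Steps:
W(j, P) = sqrt(P**2 + j**2)
F = -9625
Y = 6*sqrt(35989) (Y = 6*sqrt(185**2 + 42**2) = 6*sqrt(34225 + 1764) = 6*sqrt(35989) ≈ 1138.2)
(13104 + (11914/9254 - 12991/18073))/(Y + F) = (13104 + (11914/9254 - 12991/18073))/(6*sqrt(35989) - 9625) = (13104 + (11914*(1/9254) - 12991*1/18073))/(-9625 + 6*sqrt(35989)) = (13104 + (851/661 - 1181/1643))/(-9625 + 6*sqrt(35989)) = (13104 + 617552/1086023)/(-9625 + 6*sqrt(35989)) = 14231862944/(1086023*(-9625 + 6*sqrt(35989)))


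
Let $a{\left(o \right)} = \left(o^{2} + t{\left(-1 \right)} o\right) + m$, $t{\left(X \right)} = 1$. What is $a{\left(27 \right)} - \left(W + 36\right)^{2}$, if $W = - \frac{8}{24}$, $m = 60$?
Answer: $- \frac{4105}{9} \approx -456.11$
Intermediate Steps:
$W = - \frac{1}{3}$ ($W = \left(-8\right) \frac{1}{24} = - \frac{1}{3} \approx -0.33333$)
$a{\left(o \right)} = 60 + o + o^{2}$ ($a{\left(o \right)} = \left(o^{2} + 1 o\right) + 60 = \left(o^{2} + o\right) + 60 = \left(o + o^{2}\right) + 60 = 60 + o + o^{2}$)
$a{\left(27 \right)} - \left(W + 36\right)^{2} = \left(60 + 27 + 27^{2}\right) - \left(- \frac{1}{3} + 36\right)^{2} = \left(60 + 27 + 729\right) - \left(\frac{107}{3}\right)^{2} = 816 - \frac{11449}{9} = - \frac{4105}{9}$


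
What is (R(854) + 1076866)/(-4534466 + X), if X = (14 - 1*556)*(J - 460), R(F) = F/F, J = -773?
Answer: -1076867/3866180 ≈ -0.27853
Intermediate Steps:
R(F) = 1
X = 668286 (X = (14 - 1*556)*(-773 - 460) = (14 - 556)*(-1233) = -542*(-1233) = 668286)
(R(854) + 1076866)/(-4534466 + X) = (1 + 1076866)/(-4534466 + 668286) = 1076867/(-3866180) = 1076867*(-1/3866180) = -1076867/3866180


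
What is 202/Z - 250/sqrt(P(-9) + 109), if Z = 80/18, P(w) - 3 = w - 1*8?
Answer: 909/20 - 50*sqrt(95)/19 ≈ 19.801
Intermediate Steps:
P(w) = -5 + w (P(w) = 3 + (w - 1*8) = 3 + (w - 8) = 3 + (-8 + w) = -5 + w)
Z = 40/9 (Z = 80*(1/18) = 40/9 ≈ 4.4444)
202/Z - 250/sqrt(P(-9) + 109) = 202/(40/9) - 250/sqrt((-5 - 9) + 109) = 202*(9/40) - 250/sqrt(-14 + 109) = 909/20 - 250*sqrt(95)/95 = 909/20 - 50*sqrt(95)/19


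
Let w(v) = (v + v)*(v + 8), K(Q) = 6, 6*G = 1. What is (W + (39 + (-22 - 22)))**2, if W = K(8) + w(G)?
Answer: 4489/324 ≈ 13.855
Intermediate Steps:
G = 1/6 (G = (1/6)*1 = 1/6 ≈ 0.16667)
w(v) = 2*v*(8 + v) (w(v) = (2*v)*(8 + v) = 2*v*(8 + v))
W = 157/18 (W = 6 + 2*(1/6)*(8 + 1/6) = 6 + 2*(1/6)*(49/6) = 6 + 49/18 = 157/18 ≈ 8.7222)
(W + (39 + (-22 - 22)))**2 = (157/18 + (39 + (-22 - 22)))**2 = (157/18 + (39 - 44))**2 = (157/18 - 5)**2 = (67/18)**2 = 4489/324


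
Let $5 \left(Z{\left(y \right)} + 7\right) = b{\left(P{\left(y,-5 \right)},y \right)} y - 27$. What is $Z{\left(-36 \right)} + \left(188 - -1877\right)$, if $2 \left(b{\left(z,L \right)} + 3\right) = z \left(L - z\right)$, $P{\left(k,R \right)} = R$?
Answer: $\frac{7581}{5} \approx 1516.2$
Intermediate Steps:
$b{\left(z,L \right)} = -3 + \frac{z \left(L - z\right)}{2}$
$Z{\left(y \right)} = - \frac{62}{5} + \frac{y \left(- \frac{31}{2} - \frac{5 y}{2}\right)}{5}$ ($Z{\left(y \right)} = -7 + \frac{\left(-3 - \frac{\left(-5\right)^{2}}{2} + \frac{1}{2} y \left(-5\right)\right) y - 27}{5} = -7 + \frac{\left(-3 - \frac{25}{2} - \frac{5 y}{2}\right) y - 27}{5} = -7 + \frac{\left(- \frac{31}{2} - \frac{5 y}{2}\right) y - 27}{5} = -7 + \frac{y \left(- \frac{31}{2} - \frac{5 y}{2}\right) - 27}{5} = -7 + \frac{-27 + y \left(- \frac{31}{2} - \frac{5 y}{2}\right)}{5} = -7 + \left(- \frac{27}{5} + \frac{y \left(- \frac{31}{2} - \frac{5 y}{2}\right)}{5}\right) = - \frac{62}{5} + \frac{y \left(- \frac{31}{2} - \frac{5 y}{2}\right)}{5}$)
$Z{\left(-36 \right)} + \left(188 - -1877\right) = \left(- \frac{62}{5} - - \frac{18 \left(31 + 5 \left(-36\right)\right)}{5}\right) + \left(188 - -1877\right) = \left(- \frac{62}{5} - - \frac{18 \left(31 - 180\right)}{5}\right) + \left(188 + 1877\right) = \left(- \frac{62}{5} - \left(- \frac{18}{5}\right) \left(-149\right)\right) + 2065 = \left(- \frac{62}{5} - \frac{2682}{5}\right) + 2065 = - \frac{2744}{5} + 2065 = \frac{7581}{5}$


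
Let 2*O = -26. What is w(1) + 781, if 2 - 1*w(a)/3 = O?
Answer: 826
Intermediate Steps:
O = -13 (O = (½)*(-26) = -13)
w(a) = 45 (w(a) = 6 - 3*(-13) = 6 + 39 = 45)
w(1) + 781 = 45 + 781 = 826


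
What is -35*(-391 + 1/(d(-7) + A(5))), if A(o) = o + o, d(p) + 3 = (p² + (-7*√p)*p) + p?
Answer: 766355/56 + 5*I*√7/56 ≈ 13685.0 + 0.23623*I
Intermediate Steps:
d(p) = -3 + p + p² - 7*p^(3/2) (d(p) = -3 + ((p² + (-7*√p)*p) + p) = -3 + ((p² - 7*p^(3/2)) + p) = -3 + (p + p² - 7*p^(3/2)) = -3 + p + p² - 7*p^(3/2))
A(o) = 2*o
-35*(-391 + 1/(d(-7) + A(5))) = -35*(-391 + 1/((-3 - 7 + (-7)² - (-49)*I*√7) + 2*5)) = -35*(-391 + 1/((-3 - 7 + 49 - (-49)*I*√7) + 10)) = -35*(-391 + 1/((-3 - 7 + 49 + 49*I*√7) + 10)) = -35*(-391 + 1/((39 + 49*I*√7) + 10)) = -35*(-391 + 1/(49 + 49*I*√7)) = 13685 - 35/(49 + 49*I*√7)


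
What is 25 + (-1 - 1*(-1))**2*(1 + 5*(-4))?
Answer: 25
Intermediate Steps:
25 + (-1 - 1*(-1))**2*(1 + 5*(-4)) = 25 + (-1 + 1)**2*(1 - 20) = 25 + 0**2*(-19) = 25 + 0*(-19) = 25 + 0 = 25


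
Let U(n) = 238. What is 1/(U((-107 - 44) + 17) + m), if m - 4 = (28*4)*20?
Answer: 1/2482 ≈ 0.00040290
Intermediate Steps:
m = 2244 (m = 4 + (28*4)*20 = 4 + 112*20 = 4 + 2240 = 2244)
1/(U((-107 - 44) + 17) + m) = 1/(238 + 2244) = 1/2482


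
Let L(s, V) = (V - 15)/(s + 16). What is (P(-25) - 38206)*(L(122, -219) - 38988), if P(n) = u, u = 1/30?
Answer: 342616972859/230 ≈ 1.4896e+9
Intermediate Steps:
u = 1/30 ≈ 0.033333
P(n) = 1/30
L(s, V) = (-15 + V)/(16 + s)
(P(-25) - 38206)*(L(122, -219) - 38988) = (1/30 - 38206)*((-15 - 219)/(16 + 122) - 38988) = -1146179*(-234/138 - 38988)/30 = -1146179*((1/138)*(-234) - 38988)/30 = -1146179*(-39/23 - 38988)/30 = -1146179/30*(-896763/23) = 342616972859/230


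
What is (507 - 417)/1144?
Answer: 45/572 ≈ 0.078671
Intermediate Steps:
(507 - 417)/1144 = (1/1144)*90 = 45/572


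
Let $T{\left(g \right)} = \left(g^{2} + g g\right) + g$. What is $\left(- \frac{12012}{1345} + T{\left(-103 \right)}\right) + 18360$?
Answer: $\frac{53081863}{1345} \approx 39466.0$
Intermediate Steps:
$T{\left(g \right)} = g + 2 g^{2}$ ($T{\left(g \right)} = \left(g^{2} + g^{2}\right) + g = 2 g^{2} + g = g + 2 g^{2}$)
$\left(- \frac{12012}{1345} + T{\left(-103 \right)}\right) + 18360 = \left(- \frac{12012}{1345} - 103 \left(1 + 2 \left(-103\right)\right)\right) + 18360 = \left(\left(-12012\right) \frac{1}{1345} - 103 \left(1 - 206\right)\right) + 18360 = \left(- \frac{12012}{1345} - -21115\right) + 18360 = \left(- \frac{12012}{1345} + 21115\right) + 18360 = \frac{28387663}{1345} + 18360 = \frac{53081863}{1345}$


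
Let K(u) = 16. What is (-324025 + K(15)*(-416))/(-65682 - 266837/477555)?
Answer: 157918364955/31367034347 ≈ 5.0345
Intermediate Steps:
(-324025 + K(15)*(-416))/(-65682 - 266837/477555) = (-324025 + 16*(-416))/(-65682 - 266837/477555) = (-324025 - 6656)/(-65682 - 266837*1/477555) = -330681/(-65682 - 266837/477555) = -330681/(-31367034347/477555) = -330681*(-477555/31367034347) = 157918364955/31367034347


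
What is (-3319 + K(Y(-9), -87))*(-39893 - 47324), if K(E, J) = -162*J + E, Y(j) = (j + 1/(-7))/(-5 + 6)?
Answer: -6572760337/7 ≈ -9.3897e+8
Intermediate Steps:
Y(j) = -⅐ + j (Y(j) = (j - ⅐)/1 = (-⅐ + j)*1 = -⅐ + j)
K(E, J) = E - 162*J
(-3319 + K(Y(-9), -87))*(-39893 - 47324) = (-3319 + ((-⅐ - 9) - 162*(-87)))*(-39893 - 47324) = (-3319 + (-64/7 + 14094))*(-87217) = (-3319 + 98594/7)*(-87217) = (75361/7)*(-87217) = -6572760337/7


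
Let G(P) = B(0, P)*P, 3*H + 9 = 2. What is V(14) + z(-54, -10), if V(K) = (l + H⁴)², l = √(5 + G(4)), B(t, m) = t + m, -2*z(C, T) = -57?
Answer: 12179141/13122 + 4802*√21/81 ≈ 1199.8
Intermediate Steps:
H = -7/3 (H = -3 + (⅓)*2 = -3 + ⅔ = -7/3 ≈ -2.3333)
z(C, T) = 57/2 (z(C, T) = -½*(-57) = 57/2)
B(t, m) = m + t
G(P) = P² (G(P) = (P + 0)*P = P*P = P²)
l = √21 (l = √(5 + 4²) = √(5 + 16) = √21 ≈ 4.5826)
V(K) = (2401/81 + √21)² (V(K) = (√21 + (-7/3)⁴)² = (√21 + 2401/81)² = (2401/81 + √21)²)
V(14) + z(-54, -10) = (5902582/6561 + 4802*√21/81) + 57/2 = 12179141/13122 + 4802*√21/81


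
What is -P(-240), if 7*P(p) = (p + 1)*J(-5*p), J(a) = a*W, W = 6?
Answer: 1720800/7 ≈ 2.4583e+5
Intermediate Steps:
J(a) = 6*a (J(a) = a*6 = 6*a)
P(p) = -30*p*(1 + p)/7 (P(p) = ((p + 1)*(6*(-5*p)))/7 = ((1 + p)*(-30*p))/7 = (-30*p*(1 + p))/7 = -30*p*(1 + p)/7)
-P(-240) = -(-30)*(-240)*(1 - 240)/7 = -(-30)*(-240)*(-239)/7 = -1*(-1720800/7) = 1720800/7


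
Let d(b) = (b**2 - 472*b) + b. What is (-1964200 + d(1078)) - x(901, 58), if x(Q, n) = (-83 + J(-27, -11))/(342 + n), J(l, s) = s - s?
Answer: -523941517/400 ≈ -1.3099e+6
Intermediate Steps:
d(b) = b**2 - 471*b
J(l, s) = 0
x(Q, n) = -83/(342 + n) (x(Q, n) = (-83 + 0)/(342 + n) = -83/(342 + n))
(-1964200 + d(1078)) - x(901, 58) = (-1964200 + 1078*(-471 + 1078)) - (-83)/(342 + 58) = (-1964200 + 1078*607) - (-83)/400 = (-1964200 + 654346) - (-83)/400 = -1309854 - 1*(-83/400) = -1309854 + 83/400 = -523941517/400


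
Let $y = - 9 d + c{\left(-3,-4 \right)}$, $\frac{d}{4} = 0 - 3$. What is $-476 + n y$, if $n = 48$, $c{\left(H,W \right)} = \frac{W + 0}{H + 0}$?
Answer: $4772$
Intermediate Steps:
$c{\left(H,W \right)} = \frac{W}{H}$
$d = -12$ ($d = 4 \left(0 - 3\right) = 4 \left(-3\right) = -12$)
$y = \frac{328}{3}$ ($y = \left(-9\right) \left(-12\right) - \frac{4}{-3} = 108 - - \frac{4}{3} = 108 + \frac{4}{3} = \frac{328}{3} \approx 109.33$)
$-476 + n y = -476 + 48 \cdot \frac{328}{3} = -476 + 5248 = 4772$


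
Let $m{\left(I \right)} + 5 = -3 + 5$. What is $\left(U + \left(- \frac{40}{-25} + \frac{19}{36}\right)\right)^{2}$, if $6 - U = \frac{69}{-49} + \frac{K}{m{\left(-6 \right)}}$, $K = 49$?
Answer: $\frac{52060179889}{77792400} \approx 669.22$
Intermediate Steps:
$m{\left(I \right)} = -3$ ($m{\left(I \right)} = -5 + \left(-3 + 5\right) = -5 + 2 = -3$)
$U = \frac{3490}{147}$ ($U = 6 - \left(\frac{69}{-49} + \frac{49}{-3}\right) = 6 - \left(69 \left(- \frac{1}{49}\right) + 49 \left(- \frac{1}{3}\right)\right) = 6 - \left(- \frac{69}{49} - \frac{49}{3}\right) = 6 - - \frac{2608}{147} = 6 + \frac{2608}{147} = \frac{3490}{147} \approx 23.741$)
$\left(U + \left(- \frac{40}{-25} + \frac{19}{36}\right)\right)^{2} = \left(\frac{3490}{147} + \left(- \frac{40}{-25} + \frac{19}{36}\right)\right)^{2} = \left(\frac{3490}{147} + \left(\left(-40\right) \left(- \frac{1}{25}\right) + 19 \cdot \frac{1}{36}\right)\right)^{2} = \left(\frac{3490}{147} + \left(\frac{8}{5} + \frac{19}{36}\right)\right)^{2} = \left(\frac{3490}{147} + \frac{383}{180}\right)^{2} = \left(\frac{228167}{8820}\right)^{2} = \frac{52060179889}{77792400}$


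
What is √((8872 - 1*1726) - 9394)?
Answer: 2*I*√562 ≈ 47.413*I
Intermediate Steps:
√((8872 - 1*1726) - 9394) = √((8872 - 1726) - 9394) = √(7146 - 9394) = √(-2248) = 2*I*√562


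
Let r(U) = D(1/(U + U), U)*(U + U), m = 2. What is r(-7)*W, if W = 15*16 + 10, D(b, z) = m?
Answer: -7000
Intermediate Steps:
D(b, z) = 2
W = 250 (W = 240 + 10 = 250)
r(U) = 4*U (r(U) = 2*(U + U) = 2*(2*U) = 4*U)
r(-7)*W = (4*(-7))*250 = -28*250 = -7000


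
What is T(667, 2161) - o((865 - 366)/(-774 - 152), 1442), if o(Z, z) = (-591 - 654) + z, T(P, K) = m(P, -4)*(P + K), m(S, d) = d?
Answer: -11509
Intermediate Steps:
T(P, K) = -4*K - 4*P (T(P, K) = -4*(P + K) = -4*(K + P) = -4*K - 4*P)
o(Z, z) = -1245 + z
T(667, 2161) - o((865 - 366)/(-774 - 152), 1442) = (-4*2161 - 4*667) - (-1245 + 1442) = (-8644 - 2668) - 1*197 = -11312 - 197 = -11509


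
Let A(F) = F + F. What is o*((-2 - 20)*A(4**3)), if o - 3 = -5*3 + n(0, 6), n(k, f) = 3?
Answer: 25344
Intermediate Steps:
A(F) = 2*F
o = -9 (o = 3 + (-5*3 + 3) = 3 + (-15 + 3) = 3 - 12 = -9)
o*((-2 - 20)*A(4**3)) = -9*(-2 - 20)*2*4**3 = -(-198)*2*64 = -(-198)*128 = -9*(-2816) = 25344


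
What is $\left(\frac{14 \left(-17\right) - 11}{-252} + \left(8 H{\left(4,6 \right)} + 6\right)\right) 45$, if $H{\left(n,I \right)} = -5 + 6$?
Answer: $\frac{18885}{28} \approx 674.46$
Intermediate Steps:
$H{\left(n,I \right)} = 1$
$\left(\frac{14 \left(-17\right) - 11}{-252} + \left(8 H{\left(4,6 \right)} + 6\right)\right) 45 = \left(\frac{14 \left(-17\right) - 11}{-252} + \left(8 \cdot 1 + 6\right)\right) 45 = \left(\left(-238 - 11\right) \left(- \frac{1}{252}\right) + \left(8 + 6\right)\right) 45 = \left(\left(-249\right) \left(- \frac{1}{252}\right) + 14\right) 45 = \left(\frac{83}{84} + 14\right) 45 = \frac{1259}{84} \cdot 45 = \frac{18885}{28}$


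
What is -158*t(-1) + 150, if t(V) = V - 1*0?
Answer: 308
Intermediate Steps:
t(V) = V (t(V) = V + 0 = V)
-158*t(-1) + 150 = -158*(-1) + 150 = 158 + 150 = 308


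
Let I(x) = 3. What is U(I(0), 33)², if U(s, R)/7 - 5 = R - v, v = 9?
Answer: 41209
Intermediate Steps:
U(s, R) = -28 + 7*R (U(s, R) = 35 + 7*(R - 1*9) = 35 + 7*(R - 9) = 35 + 7*(-9 + R) = 35 + (-63 + 7*R) = -28 + 7*R)
U(I(0), 33)² = (-28 + 7*33)² = (-28 + 231)² = 203² = 41209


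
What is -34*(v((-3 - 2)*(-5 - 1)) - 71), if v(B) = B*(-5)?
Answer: 7514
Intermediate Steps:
v(B) = -5*B
-34*(v((-3 - 2)*(-5 - 1)) - 71) = -34*(-5*(-3 - 2)*(-5 - 1) - 71) = -34*(-(-25)*(-6) - 71) = -34*(-5*30 - 71) = -34*(-150 - 71) = -34*(-221) = 7514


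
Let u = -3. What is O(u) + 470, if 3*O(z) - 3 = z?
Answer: 470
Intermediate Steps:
O(z) = 1 + z/3
O(u) + 470 = (1 + (⅓)*(-3)) + 470 = (1 - 1) + 470 = 0 + 470 = 470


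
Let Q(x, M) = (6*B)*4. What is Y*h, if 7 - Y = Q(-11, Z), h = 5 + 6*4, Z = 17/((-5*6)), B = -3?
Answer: 2291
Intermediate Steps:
Z = -17/30 (Z = 17/(-30) = 17*(-1/30) = -17/30 ≈ -0.56667)
h = 29 (h = 5 + 24 = 29)
Q(x, M) = -72 (Q(x, M) = (6*(-3))*4 = -18*4 = -72)
Y = 79 (Y = 7 - 1*(-72) = 7 + 72 = 79)
Y*h = 79*29 = 2291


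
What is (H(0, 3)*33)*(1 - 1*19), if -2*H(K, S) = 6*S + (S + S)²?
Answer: 16038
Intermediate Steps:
H(K, S) = -3*S - 2*S² (H(K, S) = -(6*S + (S + S)²)/2 = -(6*S + (2*S)²)/2 = -(6*S + 4*S²)/2 = -(4*S² + 6*S)/2 = -3*S - 2*S²)
(H(0, 3)*33)*(1 - 1*19) = (-1*3*(3 + 2*3)*33)*(1 - 1*19) = (-1*3*(3 + 6)*33)*(1 - 19) = (-1*3*9*33)*(-18) = -27*33*(-18) = -891*(-18) = 16038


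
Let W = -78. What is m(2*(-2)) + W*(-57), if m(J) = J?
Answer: 4442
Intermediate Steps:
m(2*(-2)) + W*(-57) = 2*(-2) - 78*(-57) = -4 + 4446 = 4442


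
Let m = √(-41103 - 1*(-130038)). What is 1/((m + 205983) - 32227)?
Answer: 1436/249512881 - 7*√15/2744641691 ≈ 5.7453e-6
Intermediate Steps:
m = 77*√15 (m = √(-41103 + 130038) = √88935 = 77*√15 ≈ 298.22)
1/((m + 205983) - 32227) = 1/((77*√15 + 205983) - 32227) = 1/((205983 + 77*√15) - 32227) = 1/(173756 + 77*√15)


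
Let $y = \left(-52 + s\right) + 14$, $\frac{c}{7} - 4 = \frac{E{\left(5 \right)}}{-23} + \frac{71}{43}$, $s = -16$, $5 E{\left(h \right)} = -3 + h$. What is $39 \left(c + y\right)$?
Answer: $- \frac{2808663}{4945} \approx -567.98$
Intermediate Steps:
$E{\left(h \right)} = - \frac{3}{5} + \frac{h}{5}$ ($E{\left(h \right)} = \frac{-3 + h}{5} = - \frac{3}{5} + \frac{h}{5}$)
$c = \frac{195013}{4945}$ ($c = 28 + 7 \left(\frac{- \frac{3}{5} + \frac{1}{5} \cdot 5}{-23} + \frac{71}{43}\right) = 28 + 7 \left(\left(- \frac{3}{5} + 1\right) \left(- \frac{1}{23}\right) + 71 \cdot \frac{1}{43}\right) = 28 + 7 \left(\frac{2}{5} \left(- \frac{1}{23}\right) + \frac{71}{43}\right) = 28 + 7 \left(- \frac{2}{115} + \frac{71}{43}\right) = 28 + 7 \cdot \frac{8079}{4945} = 28 + \frac{56553}{4945} = \frac{195013}{4945} \approx 39.436$)
$y = -54$ ($y = \left(-52 - 16\right) + 14 = -68 + 14 = -54$)
$39 \left(c + y\right) = 39 \left(\frac{195013}{4945} - 54\right) = 39 \left(- \frac{72017}{4945}\right) = - \frac{2808663}{4945}$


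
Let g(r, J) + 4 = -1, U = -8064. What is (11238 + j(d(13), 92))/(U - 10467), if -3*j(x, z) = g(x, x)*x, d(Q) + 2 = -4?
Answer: -11228/18531 ≈ -0.60590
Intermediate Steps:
g(r, J) = -5 (g(r, J) = -4 - 1 = -5)
d(Q) = -6 (d(Q) = -2 - 4 = -6)
j(x, z) = 5*x/3 (j(x, z) = -(-5)*x/3 = 5*x/3)
(11238 + j(d(13), 92))/(U - 10467) = (11238 + (5/3)*(-6))/(-8064 - 10467) = (11238 - 10)/(-18531) = 11228*(-1/18531) = -11228/18531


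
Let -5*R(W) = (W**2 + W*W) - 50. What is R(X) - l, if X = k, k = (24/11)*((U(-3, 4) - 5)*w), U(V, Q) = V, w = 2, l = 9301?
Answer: -5915967/605 ≈ -9778.5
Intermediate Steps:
k = -384/11 (k = (24/11)*((-3 - 5)*2) = (24*(1/11))*(-8*2) = (24/11)*(-16) = -384/11 ≈ -34.909)
X = -384/11 ≈ -34.909
R(W) = 10 - 2*W**2/5 (R(W) = -((W**2 + W*W) - 50)/5 = -((W**2 + W**2) - 50)/5 = -(2*W**2 - 50)/5 = -(-50 + 2*W**2)/5 = 10 - 2*W**2/5)
R(X) - l = (10 - 2*(-384/11)**2/5) - 1*9301 = (10 - 2/5*147456/121) - 9301 = (10 - 294912/605) - 9301 = -288862/605 - 9301 = -5915967/605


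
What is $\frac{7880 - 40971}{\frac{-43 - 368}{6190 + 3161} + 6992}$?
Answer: $- \frac{103144647}{21793927} \approx -4.7327$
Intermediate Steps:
$\frac{7880 - 40971}{\frac{-43 - 368}{6190 + 3161} + 6992} = - \frac{33091}{- \frac{411}{9351} + 6992} = - \frac{33091}{\left(-411\right) \frac{1}{9351} + 6992} = - \frac{33091}{- \frac{137}{3117} + 6992} = - \frac{33091}{\frac{21793927}{3117}} = \left(-33091\right) \frac{3117}{21793927} = - \frac{103144647}{21793927}$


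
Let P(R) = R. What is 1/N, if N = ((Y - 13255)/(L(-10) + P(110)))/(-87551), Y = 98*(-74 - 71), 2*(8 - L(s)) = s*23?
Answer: 20399383/27465 ≈ 742.74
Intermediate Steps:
L(s) = 8 - 23*s/2 (L(s) = 8 - s*23/2 = 8 - 23*s/2)
Y = -14210 (Y = 98*(-145) = -14210)
N = 27465/20399383 (N = ((-14210 - 13255)/((8 - 23/2*(-10)) + 110))/(-87551) = -27465/((8 + 115) + 110)*(-1/87551) = -27465/(123 + 110)*(-1/87551) = -27465/233*(-1/87551) = 27465/20399383 ≈ 0.0013464)
1/N = 1/(27465/20399383) = 20399383/27465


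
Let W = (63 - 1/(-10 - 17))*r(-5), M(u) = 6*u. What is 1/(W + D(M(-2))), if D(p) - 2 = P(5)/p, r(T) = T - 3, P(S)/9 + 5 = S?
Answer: -27/13562 ≈ -0.0019909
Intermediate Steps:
P(S) = -45 + 9*S
r(T) = -3 + T
D(p) = 2 (D(p) = 2 + (-45 + 9*5)/p = 2 + (-45 + 45)/p = 2 + 0/p = 2 + 0 = 2)
W = -13616/27 (W = (63 - 1/(-10 - 17))*(-3 - 5) = (63 - 1/(-27))*(-8) = (63 - 1*(-1/27))*(-8) = (63 + 1/27)*(-8) = (1702/27)*(-8) = -13616/27 ≈ -504.30)
1/(W + D(M(-2))) = 1/(-13616/27 + 2) = 1/(-13562/27) = -27/13562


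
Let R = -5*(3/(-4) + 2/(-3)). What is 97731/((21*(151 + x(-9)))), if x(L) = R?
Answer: 390924/13279 ≈ 29.439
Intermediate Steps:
R = 85/12 (R = -5*(3*(-¼) + 2*(-⅓)) = -5*(-¾ - ⅔) = -5*(-17/12) = 85/12 ≈ 7.0833)
x(L) = 85/12
97731/((21*(151 + x(-9)))) = 97731/((21*(151 + 85/12))) = 97731/((21*(1897/12))) = 97731/(13279/4) = 97731*(4/13279) = 390924/13279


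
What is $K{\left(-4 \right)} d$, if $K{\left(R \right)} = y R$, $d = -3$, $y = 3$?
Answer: $36$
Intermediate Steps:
$K{\left(R \right)} = 3 R$
$K{\left(-4 \right)} d = 3 \left(-4\right) \left(-3\right) = \left(-12\right) \left(-3\right) = 36$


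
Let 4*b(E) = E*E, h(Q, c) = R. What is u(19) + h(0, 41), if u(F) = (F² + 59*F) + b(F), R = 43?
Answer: 6461/4 ≈ 1615.3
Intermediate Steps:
h(Q, c) = 43
b(E) = E²/4 (b(E) = (E*E)/4 = E²/4)
u(F) = 59*F + 5*F²/4 (u(F) = (F² + 59*F) + F²/4 = 59*F + 5*F²/4)
u(19) + h(0, 41) = (¼)*19*(236 + 5*19) + 43 = (¼)*19*(236 + 95) + 43 = (¼)*19*331 + 43 = 6289/4 + 43 = 6461/4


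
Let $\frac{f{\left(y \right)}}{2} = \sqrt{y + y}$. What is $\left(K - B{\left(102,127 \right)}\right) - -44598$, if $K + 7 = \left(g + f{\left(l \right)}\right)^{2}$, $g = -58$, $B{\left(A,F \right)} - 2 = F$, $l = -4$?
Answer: $47794 - 464 i \sqrt{2} \approx 47794.0 - 656.2 i$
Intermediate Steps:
$f{\left(y \right)} = 2 \sqrt{2} \sqrt{y}$ ($f{\left(y \right)} = 2 \sqrt{y + y} = 2 \sqrt{2 y} = 2 \sqrt{2} \sqrt{y}$)
$B{\left(A,F \right)} = 2 + F$
$K = -7 + \left(-58 + 4 i \sqrt{2}\right)^{2}$ ($K = -7 + \left(-58 + 2 \sqrt{2} \sqrt{-4}\right)^{2} = -7 + \left(-58 + 2 \sqrt{2} \cdot 2 i\right)^{2} = -7 + \left(-58 + 4 i \sqrt{2}\right)^{2} \approx 3325.0 - 656.2 i$)
$\left(K - B{\left(102,127 \right)}\right) - -44598 = \left(\left(3325 - 464 i \sqrt{2}\right) - \left(2 + 127\right)\right) - -44598 = \left(\left(3325 - 464 i \sqrt{2}\right) - 129\right) + 44598 = \left(3196 - 464 i \sqrt{2}\right) + 44598 = 47794 - 464 i \sqrt{2}$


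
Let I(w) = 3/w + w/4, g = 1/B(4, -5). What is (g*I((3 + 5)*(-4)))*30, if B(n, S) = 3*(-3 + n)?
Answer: -1295/16 ≈ -80.938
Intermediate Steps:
B(n, S) = -9 + 3*n
g = ⅓ (g = 1/(-9 + 3*4) = 1/(-9 + 12) = 1/3 = ⅓ ≈ 0.33333)
I(w) = 3/w + w/4 (I(w) = 3/w + w*(¼) = 3/w + w/4)
(g*I((3 + 5)*(-4)))*30 = ((3/(((3 + 5)*(-4))) + ((3 + 5)*(-4))/4)/3)*30 = ((3/((8*(-4))) + (8*(-4))/4)/3)*30 = ((3/(-32) + (¼)*(-32))/3)*30 = ((3*(-1/32) - 8)/3)*30 = ((-3/32 - 8)/3)*30 = ((⅓)*(-259/32))*30 = -259/96*30 = -1295/16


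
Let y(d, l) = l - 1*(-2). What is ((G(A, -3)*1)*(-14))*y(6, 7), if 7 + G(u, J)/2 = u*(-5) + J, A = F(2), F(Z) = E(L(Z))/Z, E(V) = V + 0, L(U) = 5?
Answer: 5670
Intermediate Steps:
y(d, l) = 2 + l (y(d, l) = l + 2 = 2 + l)
E(V) = V
F(Z) = 5/Z
A = 5/2 ≈ 2.5000
G(u, J) = -14 - 10*u + 2*J (G(u, J) = -14 + 2*(u*(-5) + J) = -14 + 2*(-5*u + J) = -14 + 2*(J - 5*u) = -14 + (-10*u + 2*J) = -14 - 10*u + 2*J)
((G(A, -3)*1)*(-14))*y(6, 7) = (((-14 - 10*5/2 + 2*(-3))*1)*(-14))*(2 + 7) = (((-14 - 25 - 6)*1)*(-14))*9 = (-45*1*(-14))*9 = -45*(-14)*9 = 630*9 = 5670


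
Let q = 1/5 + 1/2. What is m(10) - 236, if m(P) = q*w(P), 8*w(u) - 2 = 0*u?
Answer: -9433/40 ≈ -235.82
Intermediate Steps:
w(u) = ¼ (w(u) = ¼ + (0*u)/8 = ¼ + (⅛)*0 = ¼ + 0 = ¼)
q = 7/10 (q = 1*(⅕) + 1*(½) = ⅕ + ½ = 7/10 ≈ 0.70000)
m(P) = 7/40 (m(P) = (7/10)*(¼) = 7/40)
m(10) - 236 = 7/40 - 236 = -9433/40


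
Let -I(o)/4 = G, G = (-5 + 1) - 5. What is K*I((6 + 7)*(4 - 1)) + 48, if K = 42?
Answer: 1560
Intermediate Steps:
G = -9 (G = -4 - 5 = -9)
I(o) = 36 (I(o) = -4*(-9) = 36)
K*I((6 + 7)*(4 - 1)) + 48 = 42*36 + 48 = 1512 + 48 = 1560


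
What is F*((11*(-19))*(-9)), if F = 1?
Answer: 1881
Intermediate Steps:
F*((11*(-19))*(-9)) = 1*((11*(-19))*(-9)) = 1*(-209*(-9)) = 1*1881 = 1881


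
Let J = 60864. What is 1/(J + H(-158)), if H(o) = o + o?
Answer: 1/60548 ≈ 1.6516e-5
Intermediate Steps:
H(o) = 2*o
1/(J + H(-158)) = 1/(60864 + 2*(-158)) = 1/(60864 - 316) = 1/60548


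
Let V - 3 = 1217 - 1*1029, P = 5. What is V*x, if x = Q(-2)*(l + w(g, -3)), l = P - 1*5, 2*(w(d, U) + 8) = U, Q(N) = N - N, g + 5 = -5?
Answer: 0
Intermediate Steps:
g = -10 (g = -5 - 5 = -10)
Q(N) = 0
w(d, U) = -8 + U/2
l = 0 (l = 5 - 1*5 = 5 - 5 = 0)
x = 0 (x = 0*(0 + (-8 + (1/2)*(-3))) = 0*(0 + (-8 - 3/2)) = 0*(0 - 19/2) = 0*(-19/2) = 0)
V = 191 (V = 3 + (1217 - 1*1029) = 3 + (1217 - 1029) = 3 + 188 = 191)
V*x = 191*0 = 0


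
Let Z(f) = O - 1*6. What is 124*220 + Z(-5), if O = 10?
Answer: 27284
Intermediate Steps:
Z(f) = 4 (Z(f) = 10 - 1*6 = 10 - 6 = 4)
124*220 + Z(-5) = 124*220 + 4 = 27280 + 4 = 27284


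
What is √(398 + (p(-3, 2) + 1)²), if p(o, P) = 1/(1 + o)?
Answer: 3*√177/2 ≈ 19.956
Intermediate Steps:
√(398 + (p(-3, 2) + 1)²) = √(398 + (1/(1 - 3) + 1)²) = √(398 + (1/(-2) + 1)²) = √(398 + (-½ + 1)²) = √(398 + (½)²) = √(398 + ¼) = √(1593/4) = 3*√177/2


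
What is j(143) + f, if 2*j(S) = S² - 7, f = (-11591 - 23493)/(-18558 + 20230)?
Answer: 4263607/418 ≈ 10200.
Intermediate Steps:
f = -8771/418 (f = -35084/1672 = -35084*1/1672 = -8771/418 ≈ -20.983)
j(S) = -7/2 + S²/2 (j(S) = (S² - 7)/2 = (-7 + S²)/2 = -7/2 + S²/2)
j(143) + f = (-7/2 + (½)*143²) - 8771/418 = (-7/2 + (½)*20449) - 8771/418 = (-7/2 + 20449/2) - 8771/418 = 10221 - 8771/418 = 4263607/418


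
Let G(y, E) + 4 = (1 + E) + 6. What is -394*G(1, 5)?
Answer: -3152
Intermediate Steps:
G(y, E) = 3 + E (G(y, E) = -4 + ((1 + E) + 6) = -4 + (7 + E) = 3 + E)
-394*G(1, 5) = -394*(3 + 5) = -394*8 = -3152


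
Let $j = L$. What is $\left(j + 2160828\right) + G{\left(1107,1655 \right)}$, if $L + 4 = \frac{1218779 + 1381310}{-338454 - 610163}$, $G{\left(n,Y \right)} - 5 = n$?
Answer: $\frac{2050846642423}{948617} \approx 2.1619 \cdot 10^{6}$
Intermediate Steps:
$G{\left(n,Y \right)} = 5 + n$
$L = - \frac{6394557}{948617}$ ($L = -4 + \frac{1218779 + 1381310}{-338454 - 610163} = -4 + \frac{2600089}{-948617} = -4 + 2600089 \left(- \frac{1}{948617}\right) = -4 - \frac{2600089}{948617} = - \frac{6394557}{948617} \approx -6.7409$)
$j = - \frac{6394557}{948617} \approx -6.7409$
$\left(j + 2160828\right) + G{\left(1107,1655 \right)} = \left(- \frac{6394557}{948617} + 2160828\right) + \left(5 + 1107\right) = \frac{2049791780319}{948617} + 1112 = \frac{2050846642423}{948617}$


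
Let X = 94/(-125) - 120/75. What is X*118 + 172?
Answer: -13192/125 ≈ -105.54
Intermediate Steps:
X = -294/125 (X = 94*(-1/125) - 120*1/75 = -94/125 - 8/5 = -294/125 ≈ -2.3520)
X*118 + 172 = -294/125*118 + 172 = -34692/125 + 172 = -13192/125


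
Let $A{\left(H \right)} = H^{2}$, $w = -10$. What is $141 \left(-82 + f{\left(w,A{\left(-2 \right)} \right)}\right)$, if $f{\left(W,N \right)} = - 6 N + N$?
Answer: $-14382$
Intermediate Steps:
$f{\left(W,N \right)} = - 5 N$
$141 \left(-82 + f{\left(w,A{\left(-2 \right)} \right)}\right) = 141 \left(-82 - 5 \left(-2\right)^{2}\right) = 141 \left(-82 - 20\right) = 141 \left(-102\right) = -14382$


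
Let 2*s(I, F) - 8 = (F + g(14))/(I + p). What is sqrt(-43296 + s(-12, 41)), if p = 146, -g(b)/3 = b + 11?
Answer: I*sqrt(777353430)/134 ≈ 208.07*I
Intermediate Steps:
g(b) = -33 - 3*b (g(b) = -3*(b + 11) = -3*(11 + b) = -33 - 3*b)
s(I, F) = 4 + (-75 + F)/(2*(146 + I)) (s(I, F) = 4 + ((F + (-33 - 3*14))/(I + 146))/2 = 4 + ((F + (-33 - 42))/(146 + I))/2 = 4 + ((F - 75)/(146 + I))/2 = 4 + ((-75 + F)/(146 + I))/2 = 4 + (-75 + F)/(2*(146 + I)))
sqrt(-43296 + s(-12, 41)) = sqrt(-43296 + (1093 + 41 + 8*(-12))/(2*(146 - 12))) = sqrt(-43296 + (1/2)*(1093 + 41 - 96)/134) = sqrt(-43296 + (1/2)*(1/134)*1038) = sqrt(-43296 + 519/134) = sqrt(-5801145/134) = I*sqrt(777353430)/134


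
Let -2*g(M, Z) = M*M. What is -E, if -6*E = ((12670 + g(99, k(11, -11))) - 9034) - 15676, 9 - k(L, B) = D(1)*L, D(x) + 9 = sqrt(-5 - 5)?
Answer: -33881/12 ≈ -2823.4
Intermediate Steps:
D(x) = -9 + I*sqrt(10) (D(x) = -9 + sqrt(-5 - 5) = -9 + sqrt(-10) = -9 + I*sqrt(10))
k(L, B) = 9 - L*(-9 + I*sqrt(10)) (k(L, B) = 9 - (-9 + I*sqrt(10))*L = 9 - L*(-9 + I*sqrt(10)))
g(M, Z) = -M**2/2 (g(M, Z) = -M*M/2 = -M**2/2)
E = 33881/12 (E = -(((12670 - 1/2*99**2) - 9034) - 15676)/6 = -(((12670 - 1/2*9801) - 9034) - 15676)/6 = -(((12670 - 9801/2) - 9034) - 15676)/6 = -((15539/2 - 9034) - 15676)/6 = -(-2529/2 - 15676)/6 = -1/6*(-33881/2) = 33881/12 ≈ 2823.4)
-E = -1*33881/12 = -33881/12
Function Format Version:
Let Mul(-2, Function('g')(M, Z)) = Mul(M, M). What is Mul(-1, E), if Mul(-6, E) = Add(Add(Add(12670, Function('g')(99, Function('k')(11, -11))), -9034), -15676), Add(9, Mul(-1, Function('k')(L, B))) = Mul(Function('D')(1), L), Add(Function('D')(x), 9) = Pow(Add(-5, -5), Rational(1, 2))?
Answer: Rational(-33881, 12) ≈ -2823.4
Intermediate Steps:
Function('D')(x) = Add(-9, Mul(I, Pow(10, Rational(1, 2)))) (Function('D')(x) = Add(-9, Pow(Add(-5, -5), Rational(1, 2))) = Add(-9, Pow(-10, Rational(1, 2))) = Add(-9, Mul(I, Pow(10, Rational(1, 2)))))
Function('k')(L, B) = Add(9, Mul(-1, L, Add(-9, Mul(I, Pow(10, Rational(1, 2)))))) (Function('k')(L, B) = Add(9, Mul(-1, Mul(Add(-9, Mul(I, Pow(10, Rational(1, 2)))), L))) = Add(9, Mul(-1, Mul(L, Add(-9, Mul(I, Pow(10, Rational(1, 2))))))) = Add(9, Mul(-1, L, Add(-9, Mul(I, Pow(10, Rational(1, 2)))))))
Function('g')(M, Z) = Mul(Rational(-1, 2), Pow(M, 2)) (Function('g')(M, Z) = Mul(Rational(-1, 2), Mul(M, M)) = Mul(Rational(-1, 2), Pow(M, 2)))
E = Rational(33881, 12) (E = Mul(Rational(-1, 6), Add(Add(Add(12670, Mul(Rational(-1, 2), Pow(99, 2))), -9034), -15676)) = Mul(Rational(-1, 6), Add(Add(Add(12670, Mul(Rational(-1, 2), 9801)), -9034), -15676)) = Mul(Rational(-1, 6), Add(Add(Add(12670, Rational(-9801, 2)), -9034), -15676)) = Mul(Rational(-1, 6), Add(Add(Rational(15539, 2), -9034), -15676)) = Mul(Rational(-1, 6), Add(Rational(-2529, 2), -15676)) = Mul(Rational(-1, 6), Rational(-33881, 2)) = Rational(33881, 12) ≈ 2823.4)
Mul(-1, E) = Mul(-1, Rational(33881, 12)) = Rational(-33881, 12)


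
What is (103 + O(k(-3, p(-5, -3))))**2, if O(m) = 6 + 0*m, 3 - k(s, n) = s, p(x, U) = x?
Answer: 11881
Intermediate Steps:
k(s, n) = 3 - s
O(m) = 6 (O(m) = 6 + 0 = 6)
(103 + O(k(-3, p(-5, -3))))**2 = (103 + 6)**2 = 109**2 = 11881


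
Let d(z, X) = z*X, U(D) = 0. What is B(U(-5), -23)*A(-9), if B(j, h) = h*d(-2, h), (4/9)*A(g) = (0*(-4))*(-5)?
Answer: 0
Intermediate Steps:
A(g) = 0 (A(g) = 9*((0*(-4))*(-5))/4 = 9*(0*(-5))/4 = (9/4)*0 = 0)
d(z, X) = X*z
B(j, h) = -2*h² (B(j, h) = h*(h*(-2)) = h*(-2*h) = -2*h²)
B(U(-5), -23)*A(-9) = -2*(-23)²*0 = -2*529*0 = -1058*0 = 0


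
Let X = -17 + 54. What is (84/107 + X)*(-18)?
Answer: -72774/107 ≈ -680.13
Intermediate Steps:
X = 37
(84/107 + X)*(-18) = (84/107 + 37)*(-18) = (4043/107)*(-18) = -72774/107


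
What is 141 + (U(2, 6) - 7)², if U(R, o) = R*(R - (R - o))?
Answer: 166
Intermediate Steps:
U(R, o) = R*o (U(R, o) = R*(R + (o - R)) = R*o)
141 + (U(2, 6) - 7)² = 141 + (2*6 - 7)² = 141 + (12 - 7)² = 141 + 5² = 141 + 25 = 166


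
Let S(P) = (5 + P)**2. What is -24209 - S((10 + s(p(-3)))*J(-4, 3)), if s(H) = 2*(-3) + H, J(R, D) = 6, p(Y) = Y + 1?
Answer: -24498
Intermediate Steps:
p(Y) = 1 + Y
s(H) = -6 + H
-24209 - S((10 + s(p(-3)))*J(-4, 3)) = -24209 - (5 + (10 + (-6 + (1 - 3)))*6)**2 = -24209 - (5 + (10 + (-6 - 2))*6)**2 = -24209 - (5 + (10 - 8)*6)**2 = -24209 - (5 + 2*6)**2 = -24209 - (5 + 12)**2 = -24209 - 1*17**2 = -24209 - 1*289 = -24209 - 289 = -24498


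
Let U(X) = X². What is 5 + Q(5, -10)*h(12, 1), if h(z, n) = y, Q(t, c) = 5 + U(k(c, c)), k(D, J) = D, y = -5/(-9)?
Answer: 190/3 ≈ 63.333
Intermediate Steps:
y = 5/9 (y = -5*(-⅑) = 5/9 ≈ 0.55556)
Q(t, c) = 5 + c²
h(z, n) = 5/9
5 + Q(5, -10)*h(12, 1) = 5 + (5 + (-10)²)*(5/9) = 5 + (5 + 100)*(5/9) = 5 + 105*(5/9) = 5 + 175/3 = 190/3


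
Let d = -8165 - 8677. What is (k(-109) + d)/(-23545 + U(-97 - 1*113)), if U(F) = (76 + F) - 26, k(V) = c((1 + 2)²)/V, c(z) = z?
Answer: 1835787/2583845 ≈ 0.71049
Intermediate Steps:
d = -16842
k(V) = 9/V (k(V) = (1 + 2)²/V = 3²/V = 9/V)
U(F) = 50 + F
(k(-109) + d)/(-23545 + U(-97 - 1*113)) = (9/(-109) - 16842)/(-23545 + (50 + (-97 - 1*113))) = (9*(-1/109) - 16842)/(-23545 + (50 + (-97 - 113))) = (-9/109 - 16842)/(-23545 + (50 - 210)) = -1835787/(109*(-23545 - 160)) = -1835787/109/(-23705) = -1835787/109*(-1/23705) = 1835787/2583845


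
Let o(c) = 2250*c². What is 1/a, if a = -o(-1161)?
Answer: -1/3032822250 ≈ -3.2973e-10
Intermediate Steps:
a = -3032822250 (a = -2250*(-1161)² = -2250*1347921 = -1*3032822250 = -3032822250)
1/a = 1/(-3032822250) = -1/3032822250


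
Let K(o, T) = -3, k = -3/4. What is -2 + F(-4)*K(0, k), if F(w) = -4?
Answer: 10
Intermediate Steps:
k = -3/4 (k = -3*1/4 = -3/4 ≈ -0.75000)
-2 + F(-4)*K(0, k) = -2 - 4*(-3) = -2 + 12 = 10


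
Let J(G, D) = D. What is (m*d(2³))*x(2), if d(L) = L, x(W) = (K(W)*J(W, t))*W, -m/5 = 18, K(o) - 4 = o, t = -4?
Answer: 34560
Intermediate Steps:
K(o) = 4 + o
m = -90 (m = -5*18 = -90)
x(W) = W*(-16 - 4*W) (x(W) = ((4 + W)*(-4))*W = (-16 - 4*W)*W = W*(-16 - 4*W))
(m*d(2³))*x(2) = (-90*2³)*(-4*2*(4 + 2)) = (-90*8)*(-4*2*6) = -720*(-48) = 34560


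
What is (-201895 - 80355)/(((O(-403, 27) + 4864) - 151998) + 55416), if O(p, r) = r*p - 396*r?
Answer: 282250/113291 ≈ 2.4914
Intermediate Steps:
O(p, r) = -396*r + p*r (O(p, r) = p*r - 396*r = -396*r + p*r)
(-201895 - 80355)/(((O(-403, 27) + 4864) - 151998) + 55416) = (-201895 - 80355)/(((27*(-396 - 403) + 4864) - 151998) + 55416) = -282250/(((27*(-799) + 4864) - 151998) + 55416) = -282250/(((-21573 + 4864) - 151998) + 55416) = -282250/((-16709 - 151998) + 55416) = -282250/(-168707 + 55416) = -282250/(-113291) = -282250*(-1/113291) = 282250/113291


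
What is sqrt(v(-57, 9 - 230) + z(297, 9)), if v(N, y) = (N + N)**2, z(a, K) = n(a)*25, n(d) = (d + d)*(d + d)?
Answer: 6*sqrt(245386) ≈ 2972.2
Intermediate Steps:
n(d) = 4*d**2 (n(d) = (2*d)*(2*d) = 4*d**2)
z(a, K) = 100*a**2 (z(a, K) = (4*a**2)*25 = 100*a**2)
v(N, y) = 4*N**2 (v(N, y) = (2*N)**2 = 4*N**2)
sqrt(v(-57, 9 - 230) + z(297, 9)) = sqrt(4*(-57)**2 + 100*297**2) = sqrt(4*3249 + 100*88209) = sqrt(12996 + 8820900) = sqrt(8833896) = 6*sqrt(245386)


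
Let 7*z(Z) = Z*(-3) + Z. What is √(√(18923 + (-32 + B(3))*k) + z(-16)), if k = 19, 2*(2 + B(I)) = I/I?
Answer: √(896 + 98*√73146)/14 ≈ 11.824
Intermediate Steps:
B(I) = -3/2 (B(I) = -2 + (I/I)/2 = -2 + (½)*1 = -2 + ½ = -3/2)
z(Z) = -2*Z/7 (z(Z) = (Z*(-3) + Z)/7 = (-3*Z + Z)/7 = (-2*Z)/7 = -2*Z/7)
√(√(18923 + (-32 + B(3))*k) + z(-16)) = √(√(18923 + (-32 - 3/2)*19) - 2/7*(-16)) = √(√(18923 - 67/2*19) + 32/7) = √(√(18923 - 1273/2) + 32/7) = √(√(36573/2) + 32/7) = √(√73146/2 + 32/7) = √(32/7 + √73146/2)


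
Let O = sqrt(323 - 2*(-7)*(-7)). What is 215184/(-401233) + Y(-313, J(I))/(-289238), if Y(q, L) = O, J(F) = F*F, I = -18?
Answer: -62245408287/116051830454 ≈ -0.53636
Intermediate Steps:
J(F) = F**2
O = 15 (O = sqrt(323 + 14*(-7)) = sqrt(323 - 98) = sqrt(225) = 15)
Y(q, L) = 15
215184/(-401233) + Y(-313, J(I))/(-289238) = 215184/(-401233) + 15/(-289238) = 215184*(-1/401233) + 15*(-1/289238) = -215184/401233 - 15/289238 = -62245408287/116051830454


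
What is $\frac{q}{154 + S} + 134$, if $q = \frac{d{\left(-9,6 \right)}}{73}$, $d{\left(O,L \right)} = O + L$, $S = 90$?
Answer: $\frac{2386805}{17812} \approx 134.0$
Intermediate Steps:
$d{\left(O,L \right)} = L + O$
$q = - \frac{3}{73}$ ($q = \frac{6 - 9}{73} = \left(-3\right) \frac{1}{73} = - \frac{3}{73} \approx -0.041096$)
$\frac{q}{154 + S} + 134 = \frac{1}{154 + 90} \left(- \frac{3}{73}\right) + 134 = \frac{1}{244} \left(- \frac{3}{73}\right) + 134 = - \frac{3}{17812} + 134 = \frac{2386805}{17812}$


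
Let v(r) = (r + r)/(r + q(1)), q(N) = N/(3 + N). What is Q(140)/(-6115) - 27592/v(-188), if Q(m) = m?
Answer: -3167818641/229924 ≈ -13778.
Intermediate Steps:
v(r) = 2*r/(¼ + r) (v(r) = (r + r)/(r + 1/(3 + 1)) = (2*r)/(r + 1/4) = (2*r)/(r + 1*(¼)) = (2*r)/(r + ¼) = (2*r)/(¼ + r) = 2*r/(¼ + r))
Q(140)/(-6115) - 27592/v(-188) = 140/(-6115) - 27592/(8*(-188)/(1 + 4*(-188))) = 140*(-1/6115) - 27592/(8*(-188)/(1 - 752)) = -28/1223 - 27592/(8*(-188)/(-751)) = -28/1223 - 27592/(8*(-188)*(-1/751)) = -28/1223 - 27592/1504/751 = -28/1223 - 27592*751/1504 = -28/1223 - 2590199/188 = -3167818641/229924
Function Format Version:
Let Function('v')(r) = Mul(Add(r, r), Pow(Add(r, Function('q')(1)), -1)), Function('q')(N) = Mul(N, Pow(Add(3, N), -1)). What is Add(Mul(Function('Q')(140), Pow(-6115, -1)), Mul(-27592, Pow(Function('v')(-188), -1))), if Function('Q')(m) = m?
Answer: Rational(-3167818641, 229924) ≈ -13778.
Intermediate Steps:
Function('v')(r) = Mul(2, r, Pow(Add(Rational(1, 4), r), -1)) (Function('v')(r) = Mul(Add(r, r), Pow(Add(r, Mul(1, Pow(Add(3, 1), -1))), -1)) = Mul(Mul(2, r), Pow(Add(r, Mul(1, Pow(4, -1))), -1)) = Mul(Mul(2, r), Pow(Add(r, Mul(1, Rational(1, 4))), -1)) = Mul(Mul(2, r), Pow(Add(r, Rational(1, 4)), -1)) = Mul(Mul(2, r), Pow(Add(Rational(1, 4), r), -1)) = Mul(2, r, Pow(Add(Rational(1, 4), r), -1)))
Add(Mul(Function('Q')(140), Pow(-6115, -1)), Mul(-27592, Pow(Function('v')(-188), -1))) = Add(Mul(140, Pow(-6115, -1)), Mul(-27592, Pow(Mul(8, -188, Pow(Add(1, Mul(4, -188)), -1)), -1))) = Add(Mul(140, Rational(-1, 6115)), Mul(-27592, Pow(Mul(8, -188, Pow(Add(1, -752), -1)), -1))) = Add(Rational(-28, 1223), Mul(-27592, Pow(Mul(8, -188, Pow(-751, -1)), -1))) = Add(Rational(-28, 1223), Mul(-27592, Pow(Mul(8, -188, Rational(-1, 751)), -1))) = Add(Rational(-28, 1223), Mul(-27592, Pow(Rational(1504, 751), -1))) = Add(Rational(-28, 1223), Mul(-27592, Rational(751, 1504))) = Add(Rational(-28, 1223), Rational(-2590199, 188)) = Rational(-3167818641, 229924)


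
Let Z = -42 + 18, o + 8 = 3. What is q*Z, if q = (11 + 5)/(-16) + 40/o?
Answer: 216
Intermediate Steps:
o = -5 (o = -8 + 3 = -5)
q = -9 (q = (11 + 5)/(-16) + 40/(-5) = 16*(-1/16) + 40*(-⅕) = -1 - 8 = -9)
Z = -24
q*Z = -9*(-24) = 216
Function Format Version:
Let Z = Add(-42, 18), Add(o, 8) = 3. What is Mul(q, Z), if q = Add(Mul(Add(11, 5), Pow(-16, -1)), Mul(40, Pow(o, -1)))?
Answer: 216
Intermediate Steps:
o = -5 (o = Add(-8, 3) = -5)
q = -9 (q = Add(Mul(Add(11, 5), Pow(-16, -1)), Mul(40, Pow(-5, -1))) = Add(Mul(16, Rational(-1, 16)), Mul(40, Rational(-1, 5))) = Add(-1, -8) = -9)
Z = -24
Mul(q, Z) = Mul(-9, -24) = 216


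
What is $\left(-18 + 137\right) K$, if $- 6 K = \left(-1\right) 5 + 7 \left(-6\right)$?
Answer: $\frac{5593}{6} \approx 932.17$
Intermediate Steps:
$K = \frac{47}{6}$ ($K = - \frac{\left(-1\right) 5 + 7 \left(-6\right)}{6} = - \frac{-5 - 42}{6} = \left(- \frac{1}{6}\right) \left(-47\right) = \frac{47}{6} \approx 7.8333$)
$\left(-18 + 137\right) K = \left(-18 + 137\right) \frac{47}{6} = 119 \cdot \frac{47}{6} = \frac{5593}{6}$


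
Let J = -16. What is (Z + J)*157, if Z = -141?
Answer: -24649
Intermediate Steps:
(Z + J)*157 = (-141 - 16)*157 = -157*157 = -24649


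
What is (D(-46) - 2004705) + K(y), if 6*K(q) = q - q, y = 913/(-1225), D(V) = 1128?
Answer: -2003577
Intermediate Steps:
y = -913/1225 (y = 913*(-1/1225) = -913/1225 ≈ -0.74531)
K(q) = 0 (K(q) = (q - q)/6 = (⅙)*0 = 0)
(D(-46) - 2004705) + K(y) = (1128 - 2004705) + 0 = -2003577 + 0 = -2003577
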